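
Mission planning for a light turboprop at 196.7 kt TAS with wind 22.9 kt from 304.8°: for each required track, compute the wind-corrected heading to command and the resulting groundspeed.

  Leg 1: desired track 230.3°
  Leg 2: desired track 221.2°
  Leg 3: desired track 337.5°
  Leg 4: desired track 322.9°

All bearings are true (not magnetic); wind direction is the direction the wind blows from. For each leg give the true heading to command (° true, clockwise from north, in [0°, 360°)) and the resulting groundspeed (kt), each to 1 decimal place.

Leg 1: desired track 230.3°; wind correction +6.4° → command heading 236.7°, groundspeed 189.3 kt
Leg 2: desired track 221.2°; wind correction +6.6° → command heading 227.8°, groundspeed 192.8 kt
Leg 3: desired track 337.5°; wind correction -3.6° → command heading 333.9°, groundspeed 177.0 kt
Leg 4: desired track 322.9°; wind correction -2.1° → command heading 320.8°, groundspeed 174.8 kt

Leg 1: heading=236.7°, groundspeed=189.3 kt
Leg 2: heading=227.8°, groundspeed=192.8 kt
Leg 3: heading=333.9°, groundspeed=177.0 kt
Leg 4: heading=320.8°, groundspeed=174.8 kt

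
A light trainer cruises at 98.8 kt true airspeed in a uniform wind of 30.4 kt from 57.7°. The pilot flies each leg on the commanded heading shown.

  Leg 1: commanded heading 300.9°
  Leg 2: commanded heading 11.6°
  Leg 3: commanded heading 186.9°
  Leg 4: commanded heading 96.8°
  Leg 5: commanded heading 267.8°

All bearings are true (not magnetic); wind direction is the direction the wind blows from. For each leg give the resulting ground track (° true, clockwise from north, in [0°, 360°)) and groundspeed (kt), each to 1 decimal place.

Leg 1: heading 300.9°; drift -13.6° → track 287.3°, groundspeed 115.7 kt
Leg 2: heading 11.6°; drift -15.7° → track 355.9°, groundspeed 80.7 kt
Leg 3: heading 186.9°; drift +11.3° → track 198.2°, groundspeed 120.3 kt
Leg 4: heading 96.8°; drift +14.3° → track 111.1°, groundspeed 77.6 kt
Leg 5: heading 267.8°; drift -6.9° → track 260.9°, groundspeed 126.0 kt

Leg 1: track=287.3°, groundspeed=115.7 kt
Leg 2: track=355.9°, groundspeed=80.7 kt
Leg 3: track=198.2°, groundspeed=120.3 kt
Leg 4: track=111.1°, groundspeed=77.6 kt
Leg 5: track=260.9°, groundspeed=126.0 kt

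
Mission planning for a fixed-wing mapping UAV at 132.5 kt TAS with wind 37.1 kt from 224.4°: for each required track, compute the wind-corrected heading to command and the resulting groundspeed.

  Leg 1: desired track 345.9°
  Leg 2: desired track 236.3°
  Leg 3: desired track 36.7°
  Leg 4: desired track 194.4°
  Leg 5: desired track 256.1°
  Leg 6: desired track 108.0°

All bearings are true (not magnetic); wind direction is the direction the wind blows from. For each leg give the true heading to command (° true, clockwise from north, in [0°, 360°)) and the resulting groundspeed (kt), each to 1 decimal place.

Leg 1: heading=332.1°, groundspeed=148.1 kt
Leg 2: heading=233.0°, groundspeed=96.0 kt
Leg 3: heading=34.5°, groundspeed=169.2 kt
Leg 4: heading=202.4°, groundspeed=99.1 kt
Leg 5: heading=247.6°, groundspeed=99.5 kt
Leg 6: heading=122.5°, groundspeed=144.8 kt

Leg 1: desired track 345.9°; wind correction -13.8° → command heading 332.1°, groundspeed 148.1 kt
Leg 2: desired track 236.3°; wind correction -3.3° → command heading 233.0°, groundspeed 96.0 kt
Leg 3: desired track 36.7°; wind correction -2.2° → command heading 34.5°, groundspeed 169.2 kt
Leg 4: desired track 194.4°; wind correction +8.0° → command heading 202.4°, groundspeed 99.1 kt
Leg 5: desired track 256.1°; wind correction -8.5° → command heading 247.6°, groundspeed 99.5 kt
Leg 6: desired track 108.0°; wind correction +14.5° → command heading 122.5°, groundspeed 144.8 kt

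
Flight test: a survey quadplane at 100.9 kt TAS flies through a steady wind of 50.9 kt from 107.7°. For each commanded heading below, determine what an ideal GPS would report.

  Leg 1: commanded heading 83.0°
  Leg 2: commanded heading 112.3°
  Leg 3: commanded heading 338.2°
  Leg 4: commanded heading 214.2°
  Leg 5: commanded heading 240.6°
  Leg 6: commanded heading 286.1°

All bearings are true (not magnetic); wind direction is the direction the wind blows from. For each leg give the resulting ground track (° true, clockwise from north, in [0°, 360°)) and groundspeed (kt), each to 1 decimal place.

Leg 1: track=61.7°, groundspeed=58.6 kt
Leg 2: track=117.0°, groundspeed=50.3 kt
Leg 3: track=321.8°, groundspeed=138.9 kt
Leg 4: track=237.1°, groundspeed=125.3 kt
Leg 5: track=256.0°, groundspeed=140.6 kt
Leg 6: track=286.6°, groundspeed=151.8 kt

Leg 1: heading 83.0°; drift -21.3° → track 61.7°, groundspeed 58.6 kt
Leg 2: heading 112.3°; drift +4.7° → track 117.0°, groundspeed 50.3 kt
Leg 3: heading 338.2°; drift -16.4° → track 321.8°, groundspeed 138.9 kt
Leg 4: heading 214.2°; drift +22.9° → track 237.1°, groundspeed 125.3 kt
Leg 5: heading 240.6°; drift +15.4° → track 256.0°, groundspeed 140.6 kt
Leg 6: heading 286.1°; drift +0.5° → track 286.6°, groundspeed 151.8 kt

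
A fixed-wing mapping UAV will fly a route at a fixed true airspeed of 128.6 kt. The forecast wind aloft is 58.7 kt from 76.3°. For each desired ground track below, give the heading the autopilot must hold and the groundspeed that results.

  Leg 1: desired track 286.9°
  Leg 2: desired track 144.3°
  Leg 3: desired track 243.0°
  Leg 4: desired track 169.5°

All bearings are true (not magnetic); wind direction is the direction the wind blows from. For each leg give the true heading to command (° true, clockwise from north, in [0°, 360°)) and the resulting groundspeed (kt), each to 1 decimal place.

Leg 1: desired track 286.9°; wind correction +13.4° → command heading 300.3°, groundspeed 175.6 kt
Leg 2: desired track 144.3°; wind correction -25.0° → command heading 119.3°, groundspeed 94.5 kt
Leg 3: desired track 243.0°; wind correction -6.0° → command heading 237.0°, groundspeed 185.0 kt
Leg 4: desired track 169.5°; wind correction -27.1° → command heading 142.4°, groundspeed 117.7 kt

Leg 1: heading=300.3°, groundspeed=175.6 kt
Leg 2: heading=119.3°, groundspeed=94.5 kt
Leg 3: heading=237.0°, groundspeed=185.0 kt
Leg 4: heading=142.4°, groundspeed=117.7 kt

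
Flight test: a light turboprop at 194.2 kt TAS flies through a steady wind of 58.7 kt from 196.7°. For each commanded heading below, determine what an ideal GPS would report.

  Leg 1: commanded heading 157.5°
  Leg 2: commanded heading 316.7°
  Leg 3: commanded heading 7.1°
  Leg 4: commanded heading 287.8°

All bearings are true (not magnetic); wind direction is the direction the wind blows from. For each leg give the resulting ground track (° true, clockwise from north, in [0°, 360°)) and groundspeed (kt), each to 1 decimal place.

Leg 1: heading 157.5°; drift -14.0° → track 143.5°, groundspeed 153.3 kt
Leg 2: heading 316.7°; drift +12.8° → track 329.5°, groundspeed 229.3 kt
Leg 3: heading 7.1°; drift +2.2° → track 9.3°, groundspeed 252.3 kt
Leg 4: heading 287.8°; drift +16.7° → track 304.5°, groundspeed 204.0 kt

Leg 1: track=143.5°, groundspeed=153.3 kt
Leg 2: track=329.5°, groundspeed=229.3 kt
Leg 3: track=9.3°, groundspeed=252.3 kt
Leg 4: track=304.5°, groundspeed=204.0 kt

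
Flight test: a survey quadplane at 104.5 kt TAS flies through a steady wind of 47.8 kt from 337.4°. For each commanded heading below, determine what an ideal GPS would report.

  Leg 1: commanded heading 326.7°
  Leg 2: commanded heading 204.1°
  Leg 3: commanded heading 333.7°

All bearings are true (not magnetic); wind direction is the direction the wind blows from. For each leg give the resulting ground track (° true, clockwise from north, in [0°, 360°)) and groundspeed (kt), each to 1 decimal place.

Leg 1: heading 326.7°; drift -8.8° → track 317.9°, groundspeed 58.2 kt
Leg 2: heading 204.1°; drift -14.2° → track 189.9°, groundspeed 141.6 kt
Leg 3: heading 333.7°; drift -3.1° → track 330.6°, groundspeed 56.9 kt

Leg 1: track=317.9°, groundspeed=58.2 kt
Leg 2: track=189.9°, groundspeed=141.6 kt
Leg 3: track=330.6°, groundspeed=56.9 kt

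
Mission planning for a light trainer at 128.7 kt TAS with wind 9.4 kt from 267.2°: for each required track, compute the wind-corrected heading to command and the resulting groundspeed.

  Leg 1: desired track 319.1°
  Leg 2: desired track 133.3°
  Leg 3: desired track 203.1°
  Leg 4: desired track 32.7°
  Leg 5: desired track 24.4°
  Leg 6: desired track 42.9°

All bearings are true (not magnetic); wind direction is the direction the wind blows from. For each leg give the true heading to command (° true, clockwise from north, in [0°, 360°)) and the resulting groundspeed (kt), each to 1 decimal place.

Leg 1: desired track 319.1°; wind correction -3.3° → command heading 315.8°, groundspeed 122.7 kt
Leg 2: desired track 133.3°; wind correction +3.0° → command heading 136.3°, groundspeed 135.0 kt
Leg 3: desired track 203.1°; wind correction +3.8° → command heading 206.9°, groundspeed 124.3 kt
Leg 4: desired track 32.7°; wind correction -3.4° → command heading 29.3°, groundspeed 133.9 kt
Leg 5: desired track 24.4°; wind correction -3.7° → command heading 20.7°, groundspeed 132.7 kt
Leg 6: desired track 42.9°; wind correction -2.9° → command heading 40.0°, groundspeed 135.3 kt

Leg 1: heading=315.8°, groundspeed=122.7 kt
Leg 2: heading=136.3°, groundspeed=135.0 kt
Leg 3: heading=206.9°, groundspeed=124.3 kt
Leg 4: heading=29.3°, groundspeed=133.9 kt
Leg 5: heading=20.7°, groundspeed=132.7 kt
Leg 6: heading=40.0°, groundspeed=135.3 kt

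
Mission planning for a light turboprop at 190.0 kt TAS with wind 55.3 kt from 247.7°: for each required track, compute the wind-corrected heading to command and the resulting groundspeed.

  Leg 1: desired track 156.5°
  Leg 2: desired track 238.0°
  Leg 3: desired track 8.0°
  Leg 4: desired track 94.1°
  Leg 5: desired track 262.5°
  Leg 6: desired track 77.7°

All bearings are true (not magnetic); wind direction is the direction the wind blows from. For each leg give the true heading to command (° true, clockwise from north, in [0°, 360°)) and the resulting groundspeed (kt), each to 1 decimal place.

Leg 1: heading=173.4°, groundspeed=182.9 kt
Leg 2: heading=240.8°, groundspeed=135.3 kt
Leg 3: heading=353.4°, groundspeed=211.8 kt
Leg 4: heading=101.5°, groundspeed=237.9 kt
Leg 5: heading=258.2°, groundspeed=136.0 kt
Leg 6: heading=80.6°, groundspeed=244.2 kt

Leg 1: desired track 156.5°; wind correction +16.9° → command heading 173.4°, groundspeed 182.9 kt
Leg 2: desired track 238.0°; wind correction +2.8° → command heading 240.8°, groundspeed 135.3 kt
Leg 3: desired track 8.0°; wind correction -14.6° → command heading 353.4°, groundspeed 211.8 kt
Leg 4: desired track 94.1°; wind correction +7.4° → command heading 101.5°, groundspeed 237.9 kt
Leg 5: desired track 262.5°; wind correction -4.3° → command heading 258.2°, groundspeed 136.0 kt
Leg 6: desired track 77.7°; wind correction +2.9° → command heading 80.6°, groundspeed 244.2 kt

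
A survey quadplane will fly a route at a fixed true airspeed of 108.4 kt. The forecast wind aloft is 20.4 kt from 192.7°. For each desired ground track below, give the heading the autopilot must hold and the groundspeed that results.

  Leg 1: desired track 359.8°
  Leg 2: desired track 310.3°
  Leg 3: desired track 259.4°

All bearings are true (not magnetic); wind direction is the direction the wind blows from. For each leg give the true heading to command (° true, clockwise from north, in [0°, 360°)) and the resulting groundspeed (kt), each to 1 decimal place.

Leg 1: desired track 359.8°; wind correction -2.4° → command heading 357.4°, groundspeed 128.2 kt
Leg 2: desired track 310.3°; wind correction -9.6° → command heading 300.7°, groundspeed 116.3 kt
Leg 3: desired track 259.4°; wind correction -10.0° → command heading 249.4°, groundspeed 98.7 kt

Leg 1: heading=357.4°, groundspeed=128.2 kt
Leg 2: heading=300.7°, groundspeed=116.3 kt
Leg 3: heading=249.4°, groundspeed=98.7 kt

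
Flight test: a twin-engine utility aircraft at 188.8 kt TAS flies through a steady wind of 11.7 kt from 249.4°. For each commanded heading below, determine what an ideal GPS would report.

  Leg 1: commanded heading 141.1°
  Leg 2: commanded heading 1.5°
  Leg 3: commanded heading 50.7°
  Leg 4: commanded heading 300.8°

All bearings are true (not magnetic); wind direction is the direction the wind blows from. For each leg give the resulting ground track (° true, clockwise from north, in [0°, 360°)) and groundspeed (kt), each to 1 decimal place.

Leg 1: heading 141.1°; drift -3.3° → track 137.8°, groundspeed 192.8 kt
Leg 2: heading 1.5°; drift +3.2° → track 4.7°, groundspeed 193.5 kt
Leg 3: heading 50.7°; drift +1.1° → track 51.8°, groundspeed 199.9 kt
Leg 4: heading 300.8°; drift +2.9° → track 303.7°, groundspeed 181.7 kt

Leg 1: track=137.8°, groundspeed=192.8 kt
Leg 2: track=4.7°, groundspeed=193.5 kt
Leg 3: track=51.8°, groundspeed=199.9 kt
Leg 4: track=303.7°, groundspeed=181.7 kt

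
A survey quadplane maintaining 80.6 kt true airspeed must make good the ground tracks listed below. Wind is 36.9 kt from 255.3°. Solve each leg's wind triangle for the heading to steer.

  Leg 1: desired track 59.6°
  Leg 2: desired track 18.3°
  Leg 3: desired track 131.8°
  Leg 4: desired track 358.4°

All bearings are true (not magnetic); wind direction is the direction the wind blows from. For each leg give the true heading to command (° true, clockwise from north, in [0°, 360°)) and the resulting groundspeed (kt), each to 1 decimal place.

Leg 1: heading=52.5°, groundspeed=115.5 kt
Leg 2: heading=355.7°, groundspeed=94.5 kt
Leg 3: heading=154.2°, groundspeed=94.9 kt
Leg 4: heading=331.9°, groundspeed=80.5 kt

Leg 1: desired track 59.6°; wind correction -7.1° → command heading 52.5°, groundspeed 115.5 kt
Leg 2: desired track 18.3°; wind correction -22.6° → command heading 355.7°, groundspeed 94.5 kt
Leg 3: desired track 131.8°; wind correction +22.4° → command heading 154.2°, groundspeed 94.9 kt
Leg 4: desired track 358.4°; wind correction -26.5° → command heading 331.9°, groundspeed 80.5 kt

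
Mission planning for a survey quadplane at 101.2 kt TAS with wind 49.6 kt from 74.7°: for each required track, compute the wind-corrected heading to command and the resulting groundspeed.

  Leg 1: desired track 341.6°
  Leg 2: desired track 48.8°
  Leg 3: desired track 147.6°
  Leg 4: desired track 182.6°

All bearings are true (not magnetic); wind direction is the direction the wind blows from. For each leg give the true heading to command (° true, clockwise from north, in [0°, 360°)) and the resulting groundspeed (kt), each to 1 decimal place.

Leg 1: heading=10.9°, groundspeed=90.9 kt
Leg 2: heading=61.2°, groundspeed=54.2 kt
Leg 3: heading=119.7°, groundspeed=74.8 kt
Leg 4: heading=154.8°, groundspeed=104.8 kt

Leg 1: desired track 341.6°; wind correction +29.3° → command heading 10.9°, groundspeed 90.9 kt
Leg 2: desired track 48.8°; wind correction +12.4° → command heading 61.2°, groundspeed 54.2 kt
Leg 3: desired track 147.6°; wind correction -27.9° → command heading 119.7°, groundspeed 74.8 kt
Leg 4: desired track 182.6°; wind correction -27.8° → command heading 154.8°, groundspeed 104.8 kt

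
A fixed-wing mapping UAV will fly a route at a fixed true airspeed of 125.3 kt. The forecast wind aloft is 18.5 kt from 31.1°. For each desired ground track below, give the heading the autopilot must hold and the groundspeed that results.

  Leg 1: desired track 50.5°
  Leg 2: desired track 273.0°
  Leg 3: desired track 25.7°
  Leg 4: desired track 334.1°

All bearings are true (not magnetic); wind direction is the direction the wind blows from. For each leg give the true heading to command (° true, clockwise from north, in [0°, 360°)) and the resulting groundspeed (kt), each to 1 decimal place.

Leg 1: desired track 50.5°; wind correction -2.8° → command heading 47.7°, groundspeed 107.7 kt
Leg 2: desired track 273.0°; wind correction +7.5° → command heading 280.5°, groundspeed 132.9 kt
Leg 3: desired track 25.7°; wind correction +0.8° → command heading 26.5°, groundspeed 106.9 kt
Leg 4: desired track 334.1°; wind correction +7.1° → command heading 341.2°, groundspeed 114.3 kt

Leg 1: heading=47.7°, groundspeed=107.7 kt
Leg 2: heading=280.5°, groundspeed=132.9 kt
Leg 3: heading=26.5°, groundspeed=106.9 kt
Leg 4: heading=341.2°, groundspeed=114.3 kt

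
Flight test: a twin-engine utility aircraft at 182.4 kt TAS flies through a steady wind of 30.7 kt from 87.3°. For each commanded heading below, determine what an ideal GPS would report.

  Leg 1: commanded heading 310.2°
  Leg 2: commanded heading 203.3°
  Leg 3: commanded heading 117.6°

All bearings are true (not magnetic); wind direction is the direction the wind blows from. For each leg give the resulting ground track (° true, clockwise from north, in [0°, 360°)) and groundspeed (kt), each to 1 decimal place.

Leg 1: track=304.4°, groundspeed=206.0 kt
Leg 2: track=211.3°, groundspeed=197.8 kt
Leg 3: track=123.3°, groundspeed=156.7 kt

Leg 1: heading 310.2°; drift -5.8° → track 304.4°, groundspeed 206.0 kt
Leg 2: heading 203.3°; drift +8.0° → track 211.3°, groundspeed 197.8 kt
Leg 3: heading 117.6°; drift +5.7° → track 123.3°, groundspeed 156.7 kt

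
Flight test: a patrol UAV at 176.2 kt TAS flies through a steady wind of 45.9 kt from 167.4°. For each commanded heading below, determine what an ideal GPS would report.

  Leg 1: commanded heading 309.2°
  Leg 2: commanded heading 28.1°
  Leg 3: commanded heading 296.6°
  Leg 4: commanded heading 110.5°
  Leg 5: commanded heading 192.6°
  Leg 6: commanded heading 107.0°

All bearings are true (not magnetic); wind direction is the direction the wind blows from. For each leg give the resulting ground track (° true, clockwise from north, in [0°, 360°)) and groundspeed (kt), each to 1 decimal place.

Leg 1: heading 309.2°; drift +7.6° → track 316.8°, groundspeed 214.2 kt
Leg 2: heading 28.1°; drift -8.1° → track 20.0°, groundspeed 213.1 kt
Leg 3: heading 296.6°; drift +9.8° → track 306.4°, groundspeed 208.3 kt
Leg 4: heading 110.5°; drift -14.3° → track 96.2°, groundspeed 155.9 kt
Leg 5: heading 192.6°; drift +8.3° → track 200.9°, groundspeed 136.1 kt
Leg 6: heading 107.0°; drift -14.6° → track 92.4°, groundspeed 158.6 kt

Leg 1: track=316.8°, groundspeed=214.2 kt
Leg 2: track=20.0°, groundspeed=213.1 kt
Leg 3: track=306.4°, groundspeed=208.3 kt
Leg 4: track=96.2°, groundspeed=155.9 kt
Leg 5: track=200.9°, groundspeed=136.1 kt
Leg 6: track=92.4°, groundspeed=158.6 kt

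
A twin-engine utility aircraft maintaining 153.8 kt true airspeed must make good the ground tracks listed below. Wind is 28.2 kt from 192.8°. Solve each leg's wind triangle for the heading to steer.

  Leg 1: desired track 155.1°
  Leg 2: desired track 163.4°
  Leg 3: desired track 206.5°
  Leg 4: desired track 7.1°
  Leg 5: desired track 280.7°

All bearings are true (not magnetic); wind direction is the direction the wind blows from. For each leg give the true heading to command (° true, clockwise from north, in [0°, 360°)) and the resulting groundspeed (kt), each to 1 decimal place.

Leg 1: heading=161.5°, groundspeed=130.5 kt
Leg 2: heading=168.6°, groundspeed=128.6 kt
Leg 3: heading=204.0°, groundspeed=126.3 kt
Leg 4: heading=6.1°, groundspeed=181.8 kt
Leg 5: heading=270.1°, groundspeed=150.2 kt

Leg 1: desired track 155.1°; wind correction +6.4° → command heading 161.5°, groundspeed 130.5 kt
Leg 2: desired track 163.4°; wind correction +5.2° → command heading 168.6°, groundspeed 128.6 kt
Leg 3: desired track 206.5°; wind correction -2.5° → command heading 204.0°, groundspeed 126.3 kt
Leg 4: desired track 7.1°; wind correction -1.0° → command heading 6.1°, groundspeed 181.8 kt
Leg 5: desired track 280.7°; wind correction -10.6° → command heading 270.1°, groundspeed 150.2 kt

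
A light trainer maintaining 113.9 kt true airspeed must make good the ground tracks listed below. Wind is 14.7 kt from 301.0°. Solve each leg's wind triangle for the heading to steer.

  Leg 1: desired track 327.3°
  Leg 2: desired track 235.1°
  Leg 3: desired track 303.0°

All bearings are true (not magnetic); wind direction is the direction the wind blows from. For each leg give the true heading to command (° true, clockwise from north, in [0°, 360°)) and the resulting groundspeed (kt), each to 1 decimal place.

Leg 1: desired track 327.3°; wind correction -3.3° → command heading 324.0°, groundspeed 100.5 kt
Leg 2: desired track 235.1°; wind correction +6.8° → command heading 241.9°, groundspeed 107.1 kt
Leg 3: desired track 303.0°; wind correction -0.3° → command heading 302.7°, groundspeed 99.2 kt

Leg 1: heading=324.0°, groundspeed=100.5 kt
Leg 2: heading=241.9°, groundspeed=107.1 kt
Leg 3: heading=302.7°, groundspeed=99.2 kt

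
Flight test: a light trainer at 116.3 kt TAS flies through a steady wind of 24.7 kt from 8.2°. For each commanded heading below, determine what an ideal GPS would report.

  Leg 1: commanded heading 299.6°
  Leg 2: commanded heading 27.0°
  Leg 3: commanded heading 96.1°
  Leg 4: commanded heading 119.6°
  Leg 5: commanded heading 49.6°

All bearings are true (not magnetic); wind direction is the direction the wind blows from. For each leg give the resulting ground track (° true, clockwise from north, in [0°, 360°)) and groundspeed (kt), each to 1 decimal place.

Leg 1: heading 299.6°; drift -12.1° → track 287.5°, groundspeed 109.7 kt
Leg 2: heading 27.0°; drift +4.9° → track 31.9°, groundspeed 93.3 kt
Leg 3: heading 96.1°; drift +12.1° → track 108.2°, groundspeed 118.0 kt
Leg 4: heading 119.6°; drift +10.4° → track 130.0°, groundspeed 127.4 kt
Leg 5: heading 49.6°; drift +9.5° → track 59.1°, groundspeed 99.1 kt

Leg 1: track=287.5°, groundspeed=109.7 kt
Leg 2: track=31.9°, groundspeed=93.3 kt
Leg 3: track=108.2°, groundspeed=118.0 kt
Leg 4: track=130.0°, groundspeed=127.4 kt
Leg 5: track=59.1°, groundspeed=99.1 kt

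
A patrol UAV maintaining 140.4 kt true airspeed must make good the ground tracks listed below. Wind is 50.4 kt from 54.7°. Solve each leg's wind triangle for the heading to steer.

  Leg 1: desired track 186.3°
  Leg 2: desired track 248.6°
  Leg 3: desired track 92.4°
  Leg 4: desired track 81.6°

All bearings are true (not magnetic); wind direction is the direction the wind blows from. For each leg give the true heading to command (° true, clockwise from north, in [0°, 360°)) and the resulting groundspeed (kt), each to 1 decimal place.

Leg 1: heading=170.7°, groundspeed=168.7 kt
Leg 2: heading=253.5°, groundspeed=188.8 kt
Leg 3: heading=79.7°, groundspeed=97.1 kt
Leg 4: heading=72.3°, groundspeed=93.6 kt

Leg 1: desired track 186.3°; wind correction -15.6° → command heading 170.7°, groundspeed 168.7 kt
Leg 2: desired track 248.6°; wind correction +4.9° → command heading 253.5°, groundspeed 188.8 kt
Leg 3: desired track 92.4°; wind correction -12.7° → command heading 79.7°, groundspeed 97.1 kt
Leg 4: desired track 81.6°; wind correction -9.3° → command heading 72.3°, groundspeed 93.6 kt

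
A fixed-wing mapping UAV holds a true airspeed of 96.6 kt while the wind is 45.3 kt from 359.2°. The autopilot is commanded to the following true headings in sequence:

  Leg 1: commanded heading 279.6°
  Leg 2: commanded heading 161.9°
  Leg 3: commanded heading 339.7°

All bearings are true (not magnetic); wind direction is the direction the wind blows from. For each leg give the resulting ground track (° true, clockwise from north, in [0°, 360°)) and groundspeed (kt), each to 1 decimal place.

Leg 1: heading 279.6°; drift -26.7° → track 252.9°, groundspeed 99.0 kt
Leg 2: heading 161.9°; drift +5.5° → track 167.4°, groundspeed 140.5 kt
Leg 3: heading 339.7°; drift -15.7° → track 324.0°, groundspeed 56.0 kt

Leg 1: track=252.9°, groundspeed=99.0 kt
Leg 2: track=167.4°, groundspeed=140.5 kt
Leg 3: track=324.0°, groundspeed=56.0 kt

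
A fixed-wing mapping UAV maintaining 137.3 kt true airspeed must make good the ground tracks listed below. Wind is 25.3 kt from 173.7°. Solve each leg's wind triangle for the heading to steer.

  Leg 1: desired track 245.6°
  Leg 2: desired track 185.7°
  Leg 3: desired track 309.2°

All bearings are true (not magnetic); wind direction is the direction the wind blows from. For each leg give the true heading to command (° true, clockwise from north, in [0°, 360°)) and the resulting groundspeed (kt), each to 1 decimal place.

Leg 1: heading=235.5°, groundspeed=127.3 kt
Leg 2: heading=183.5°, groundspeed=112.5 kt
Leg 3: heading=301.8°, groundspeed=154.2 kt

Leg 1: desired track 245.6°; wind correction -10.1° → command heading 235.5°, groundspeed 127.3 kt
Leg 2: desired track 185.7°; wind correction -2.2° → command heading 183.5°, groundspeed 112.5 kt
Leg 3: desired track 309.2°; wind correction -7.4° → command heading 301.8°, groundspeed 154.2 kt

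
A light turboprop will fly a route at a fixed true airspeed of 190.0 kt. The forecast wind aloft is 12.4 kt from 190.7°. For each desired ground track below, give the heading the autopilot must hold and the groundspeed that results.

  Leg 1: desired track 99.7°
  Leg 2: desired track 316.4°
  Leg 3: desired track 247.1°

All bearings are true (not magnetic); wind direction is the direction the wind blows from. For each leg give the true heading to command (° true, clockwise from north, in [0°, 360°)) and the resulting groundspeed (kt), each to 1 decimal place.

Leg 1: heading=103.4°, groundspeed=189.8 kt
Leg 2: heading=313.4°, groundspeed=197.0 kt
Leg 3: heading=244.0°, groundspeed=182.9 kt

Leg 1: desired track 99.7°; wind correction +3.7° → command heading 103.4°, groundspeed 189.8 kt
Leg 2: desired track 316.4°; wind correction -3.0° → command heading 313.4°, groundspeed 197.0 kt
Leg 3: desired track 247.1°; wind correction -3.1° → command heading 244.0°, groundspeed 182.9 kt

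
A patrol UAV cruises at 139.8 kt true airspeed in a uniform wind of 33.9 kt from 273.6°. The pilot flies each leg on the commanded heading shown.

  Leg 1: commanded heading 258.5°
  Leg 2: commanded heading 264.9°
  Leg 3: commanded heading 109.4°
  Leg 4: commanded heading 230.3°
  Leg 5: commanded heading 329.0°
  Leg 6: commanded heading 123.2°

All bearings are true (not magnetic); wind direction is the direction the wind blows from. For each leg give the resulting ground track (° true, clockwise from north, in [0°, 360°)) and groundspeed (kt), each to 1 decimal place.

Leg 1: heading 258.5°; drift -4.7° → track 253.8°, groundspeed 107.4 kt
Leg 2: heading 264.9°; drift -2.8° → track 262.1°, groundspeed 106.4 kt
Leg 3: heading 109.4°; drift -3.1° → track 106.3°, groundspeed 172.7 kt
Leg 4: heading 230.3°; drift -11.4° → track 218.9°, groundspeed 117.5 kt
Leg 5: heading 329.0°; drift +13.0° → track 342.0°, groundspeed 123.7 kt
Leg 6: heading 123.2°; drift -5.6° → track 117.6°, groundspeed 170.1 kt

Leg 1: track=253.8°, groundspeed=107.4 kt
Leg 2: track=262.1°, groundspeed=106.4 kt
Leg 3: track=106.3°, groundspeed=172.7 kt
Leg 4: track=218.9°, groundspeed=117.5 kt
Leg 5: track=342.0°, groundspeed=123.7 kt
Leg 6: track=117.6°, groundspeed=170.1 kt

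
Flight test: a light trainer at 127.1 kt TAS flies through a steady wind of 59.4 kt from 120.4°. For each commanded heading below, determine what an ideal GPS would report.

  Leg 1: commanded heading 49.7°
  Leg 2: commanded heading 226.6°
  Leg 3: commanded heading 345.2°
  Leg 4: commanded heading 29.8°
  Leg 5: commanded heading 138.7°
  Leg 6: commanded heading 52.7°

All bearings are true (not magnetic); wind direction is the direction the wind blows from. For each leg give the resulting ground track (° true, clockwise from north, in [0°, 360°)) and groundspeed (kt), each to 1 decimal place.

Leg 1: heading 49.7°; drift -27.5° → track 22.2°, groundspeed 121.2 kt
Leg 2: heading 226.6°; drift +21.7° → track 248.3°, groundspeed 154.6 kt
Leg 3: heading 345.2°; drift -13.9° → track 331.3°, groundspeed 174.3 kt
Leg 4: heading 29.8°; drift -24.9° → track 4.9°, groundspeed 140.9 kt
Leg 5: heading 138.7°; drift +14.8° → track 153.5°, groundspeed 73.1 kt
Leg 6: heading 52.7°; drift -27.7° → track 25.0°, groundspeed 118.1 kt

Leg 1: track=22.2°, groundspeed=121.2 kt
Leg 2: track=248.3°, groundspeed=154.6 kt
Leg 3: track=331.3°, groundspeed=174.3 kt
Leg 4: track=4.9°, groundspeed=140.9 kt
Leg 5: track=153.5°, groundspeed=73.1 kt
Leg 6: track=25.0°, groundspeed=118.1 kt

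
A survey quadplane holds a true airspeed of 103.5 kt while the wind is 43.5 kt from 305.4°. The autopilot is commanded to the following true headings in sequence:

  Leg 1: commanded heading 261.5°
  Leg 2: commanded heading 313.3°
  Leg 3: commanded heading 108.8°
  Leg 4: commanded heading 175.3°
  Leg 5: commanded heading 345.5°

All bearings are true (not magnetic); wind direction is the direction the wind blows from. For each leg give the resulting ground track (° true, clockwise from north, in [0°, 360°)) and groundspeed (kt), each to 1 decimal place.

Leg 1: heading 261.5°; drift -22.7° → track 238.8°, groundspeed 78.2 kt
Leg 2: heading 313.3°; drift +5.7° → track 319.0°, groundspeed 60.7 kt
Leg 3: heading 108.8°; drift +4.9° → track 113.7°, groundspeed 145.7 kt
Leg 4: heading 175.3°; drift -14.2° → track 161.1°, groundspeed 135.7 kt
Leg 5: heading 345.5°; drift +21.8° → track 7.3°, groundspeed 75.6 kt

Leg 1: track=238.8°, groundspeed=78.2 kt
Leg 2: track=319.0°, groundspeed=60.7 kt
Leg 3: track=113.7°, groundspeed=145.7 kt
Leg 4: track=161.1°, groundspeed=135.7 kt
Leg 5: track=7.3°, groundspeed=75.6 kt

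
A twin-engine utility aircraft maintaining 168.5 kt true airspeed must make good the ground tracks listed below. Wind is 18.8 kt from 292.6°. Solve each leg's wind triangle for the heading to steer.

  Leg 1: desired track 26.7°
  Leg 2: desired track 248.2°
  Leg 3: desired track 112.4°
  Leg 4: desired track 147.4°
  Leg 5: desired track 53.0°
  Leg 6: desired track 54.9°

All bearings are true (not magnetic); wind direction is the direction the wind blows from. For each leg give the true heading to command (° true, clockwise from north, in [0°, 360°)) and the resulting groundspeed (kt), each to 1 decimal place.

Leg 1: desired track 26.7°; wind correction -6.4° → command heading 20.3°, groundspeed 168.8 kt
Leg 2: desired track 248.2°; wind correction +4.5° → command heading 252.7°, groundspeed 154.6 kt
Leg 3: desired track 112.4°; wind correction +0.0° → command heading 112.4°, groundspeed 187.3 kt
Leg 4: desired track 147.4°; wind correction +3.7° → command heading 151.1°, groundspeed 183.6 kt
Leg 5: desired track 53.0°; wind correction -5.5° → command heading 47.5°, groundspeed 177.2 kt
Leg 6: desired track 54.9°; wind correction -5.4° → command heading 49.5°, groundspeed 177.8 kt

Leg 1: heading=20.3°, groundspeed=168.8 kt
Leg 2: heading=252.7°, groundspeed=154.6 kt
Leg 3: heading=112.4°, groundspeed=187.3 kt
Leg 4: heading=151.1°, groundspeed=183.6 kt
Leg 5: heading=47.5°, groundspeed=177.2 kt
Leg 6: heading=49.5°, groundspeed=177.8 kt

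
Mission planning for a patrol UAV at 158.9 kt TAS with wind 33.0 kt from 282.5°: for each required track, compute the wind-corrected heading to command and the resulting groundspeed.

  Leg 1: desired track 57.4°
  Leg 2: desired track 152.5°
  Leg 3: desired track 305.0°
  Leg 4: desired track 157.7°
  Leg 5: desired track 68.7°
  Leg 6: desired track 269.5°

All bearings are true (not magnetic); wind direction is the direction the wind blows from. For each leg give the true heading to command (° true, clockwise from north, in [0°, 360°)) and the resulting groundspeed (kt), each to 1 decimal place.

Leg 1: heading=48.9°, groundspeed=180.5 kt
Leg 2: heading=161.7°, groundspeed=178.1 kt
Leg 3: heading=300.4°, groundspeed=127.9 kt
Leg 4: heading=167.5°, groundspeed=175.4 kt
Leg 5: heading=62.1°, groundspeed=185.3 kt
Leg 6: heading=272.2°, groundspeed=126.6 kt

Leg 1: desired track 57.4°; wind correction -8.5° → command heading 48.9°, groundspeed 180.5 kt
Leg 2: desired track 152.5°; wind correction +9.2° → command heading 161.7°, groundspeed 178.1 kt
Leg 3: desired track 305.0°; wind correction -4.6° → command heading 300.4°, groundspeed 127.9 kt
Leg 4: desired track 157.7°; wind correction +9.8° → command heading 167.5°, groundspeed 175.4 kt
Leg 5: desired track 68.7°; wind correction -6.6° → command heading 62.1°, groundspeed 185.3 kt
Leg 6: desired track 269.5°; wind correction +2.7° → command heading 272.2°, groundspeed 126.6 kt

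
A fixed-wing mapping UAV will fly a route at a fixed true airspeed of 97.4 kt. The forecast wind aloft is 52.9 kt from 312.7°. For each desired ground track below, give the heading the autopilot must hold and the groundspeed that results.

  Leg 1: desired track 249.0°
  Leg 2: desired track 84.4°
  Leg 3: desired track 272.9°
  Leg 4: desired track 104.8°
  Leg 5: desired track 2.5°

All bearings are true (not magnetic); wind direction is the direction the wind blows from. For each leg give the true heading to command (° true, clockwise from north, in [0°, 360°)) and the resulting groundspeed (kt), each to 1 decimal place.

Leg 1: desired track 249.0°; wind correction +29.1° → command heading 278.1°, groundspeed 61.6 kt
Leg 2: desired track 84.4°; wind correction -23.9° → command heading 60.5°, groundspeed 124.2 kt
Leg 3: desired track 272.9°; wind correction +20.3° → command heading 293.2°, groundspeed 50.7 kt
Leg 4: desired track 104.8°; wind correction -14.7° → command heading 90.1°, groundspeed 141.0 kt
Leg 5: desired track 2.5°; wind correction -24.5° → command heading 338.0°, groundspeed 54.5 kt

Leg 1: heading=278.1°, groundspeed=61.6 kt
Leg 2: heading=60.5°, groundspeed=124.2 kt
Leg 3: heading=293.2°, groundspeed=50.7 kt
Leg 4: heading=90.1°, groundspeed=141.0 kt
Leg 5: heading=338.0°, groundspeed=54.5 kt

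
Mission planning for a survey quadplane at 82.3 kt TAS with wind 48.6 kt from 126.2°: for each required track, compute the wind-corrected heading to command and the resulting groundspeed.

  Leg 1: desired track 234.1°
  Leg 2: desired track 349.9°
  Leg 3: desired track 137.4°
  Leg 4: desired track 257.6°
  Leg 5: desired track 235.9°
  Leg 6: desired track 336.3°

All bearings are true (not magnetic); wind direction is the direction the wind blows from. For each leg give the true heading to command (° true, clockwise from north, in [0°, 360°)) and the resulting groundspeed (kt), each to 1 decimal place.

Leg 1: desired track 234.1°; wind correction -34.2° → command heading 199.9°, groundspeed 83.0 kt
Leg 2: desired track 349.9°; wind correction +24.1° → command heading 14.0°, groundspeed 110.3 kt
Leg 3: desired track 137.4°; wind correction -6.6° → command heading 130.8°, groundspeed 34.1 kt
Leg 4: desired track 257.6°; wind correction -26.3° → command heading 231.3°, groundspeed 105.9 kt
Leg 5: desired track 235.9°; wind correction -33.8° → command heading 202.1°, groundspeed 84.8 kt
Leg 6: desired track 336.3°; wind correction +17.2° → command heading 353.5°, groundspeed 120.7 kt

Leg 1: heading=199.9°, groundspeed=83.0 kt
Leg 2: heading=14.0°, groundspeed=110.3 kt
Leg 3: heading=130.8°, groundspeed=34.1 kt
Leg 4: heading=231.3°, groundspeed=105.9 kt
Leg 5: heading=202.1°, groundspeed=84.8 kt
Leg 6: heading=353.5°, groundspeed=120.7 kt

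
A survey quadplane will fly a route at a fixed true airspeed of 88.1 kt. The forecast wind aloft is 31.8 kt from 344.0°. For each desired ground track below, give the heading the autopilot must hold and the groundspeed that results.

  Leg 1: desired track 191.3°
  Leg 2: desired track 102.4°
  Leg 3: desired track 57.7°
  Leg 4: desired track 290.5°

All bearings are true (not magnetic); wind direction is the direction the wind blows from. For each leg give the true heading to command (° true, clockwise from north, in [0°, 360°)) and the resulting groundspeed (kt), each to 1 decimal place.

Leg 1: desired track 191.3°; wind correction +9.5° → command heading 200.8°, groundspeed 115.1 kt
Leg 2: desired track 102.4°; wind correction -18.5° → command heading 83.9°, groundspeed 98.7 kt
Leg 3: desired track 57.7°; wind correction -20.3° → command heading 37.4°, groundspeed 73.7 kt
Leg 4: desired track 290.5°; wind correction +16.9° → command heading 307.4°, groundspeed 65.4 kt

Leg 1: heading=200.8°, groundspeed=115.1 kt
Leg 2: heading=83.9°, groundspeed=98.7 kt
Leg 3: heading=37.4°, groundspeed=73.7 kt
Leg 4: heading=307.4°, groundspeed=65.4 kt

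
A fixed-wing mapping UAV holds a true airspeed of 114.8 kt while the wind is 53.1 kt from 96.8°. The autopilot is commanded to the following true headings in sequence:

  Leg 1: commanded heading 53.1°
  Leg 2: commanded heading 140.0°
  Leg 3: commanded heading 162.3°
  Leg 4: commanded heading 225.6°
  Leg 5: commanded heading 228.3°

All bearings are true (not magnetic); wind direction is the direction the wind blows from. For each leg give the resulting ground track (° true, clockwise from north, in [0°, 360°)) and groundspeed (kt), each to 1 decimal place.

Leg 1: heading 53.1°; drift -25.6° → track 27.5°, groundspeed 84.8 kt
Leg 2: heading 140.0°; drift +25.5° → track 165.5°, groundspeed 84.3 kt
Leg 3: heading 162.3°; drift +27.5° → track 189.8°, groundspeed 104.6 kt
Leg 4: heading 225.6°; drift +15.6° → track 241.2°, groundspeed 153.7 kt
Leg 5: heading 228.3°; drift +14.9° → track 243.2°, groundspeed 155.2 kt

Leg 1: track=27.5°, groundspeed=84.8 kt
Leg 2: track=165.5°, groundspeed=84.3 kt
Leg 3: track=189.8°, groundspeed=104.6 kt
Leg 4: track=241.2°, groundspeed=153.7 kt
Leg 5: track=243.2°, groundspeed=155.2 kt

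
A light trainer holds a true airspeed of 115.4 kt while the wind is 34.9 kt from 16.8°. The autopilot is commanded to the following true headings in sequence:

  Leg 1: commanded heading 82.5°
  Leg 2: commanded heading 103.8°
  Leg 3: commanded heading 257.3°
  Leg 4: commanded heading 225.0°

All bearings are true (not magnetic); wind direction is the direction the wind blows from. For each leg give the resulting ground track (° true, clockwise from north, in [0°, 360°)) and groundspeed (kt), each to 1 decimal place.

Leg 1: heading 82.5°; drift +17.5° → track 100.0°, groundspeed 105.9 kt
Leg 2: heading 103.8°; drift +17.1° → track 120.9°, groundspeed 118.8 kt
Leg 3: heading 257.3°; drift -12.9° → track 244.4°, groundspeed 136.0 kt
Leg 4: heading 225.0°; drift -6.4° → track 218.6°, groundspeed 147.1 kt

Leg 1: track=100.0°, groundspeed=105.9 kt
Leg 2: track=120.9°, groundspeed=118.8 kt
Leg 3: track=244.4°, groundspeed=136.0 kt
Leg 4: track=218.6°, groundspeed=147.1 kt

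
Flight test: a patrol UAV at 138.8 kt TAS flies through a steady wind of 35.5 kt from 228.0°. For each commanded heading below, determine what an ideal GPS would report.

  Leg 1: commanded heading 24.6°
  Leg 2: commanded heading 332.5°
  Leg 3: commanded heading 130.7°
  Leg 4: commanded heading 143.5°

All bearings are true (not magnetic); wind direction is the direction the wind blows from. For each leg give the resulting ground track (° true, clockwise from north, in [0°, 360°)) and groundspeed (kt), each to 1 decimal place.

Leg 1: heading 24.6°; drift +4.7° → track 29.3°, groundspeed 172.0 kt
Leg 2: heading 332.5°; drift +13.1° → track 345.6°, groundspeed 151.6 kt
Leg 3: heading 130.7°; drift -13.8° → track 116.9°, groundspeed 147.6 kt
Leg 4: heading 143.5°; drift -14.6° → track 128.9°, groundspeed 139.9 kt

Leg 1: track=29.3°, groundspeed=172.0 kt
Leg 2: track=345.6°, groundspeed=151.6 kt
Leg 3: track=116.9°, groundspeed=147.6 kt
Leg 4: track=128.9°, groundspeed=139.9 kt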